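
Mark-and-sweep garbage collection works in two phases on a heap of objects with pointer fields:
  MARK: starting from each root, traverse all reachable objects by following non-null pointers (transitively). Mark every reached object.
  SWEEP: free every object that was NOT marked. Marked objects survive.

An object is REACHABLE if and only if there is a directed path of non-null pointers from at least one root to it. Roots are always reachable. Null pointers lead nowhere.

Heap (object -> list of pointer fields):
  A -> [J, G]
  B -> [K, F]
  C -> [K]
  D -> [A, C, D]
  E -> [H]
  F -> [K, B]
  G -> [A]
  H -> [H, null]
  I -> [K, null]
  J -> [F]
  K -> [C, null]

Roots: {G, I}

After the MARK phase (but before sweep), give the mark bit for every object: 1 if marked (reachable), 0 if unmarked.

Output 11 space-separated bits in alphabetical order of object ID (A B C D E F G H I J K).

Roots: G I
Mark G: refs=A, marked=G
Mark I: refs=K null, marked=G I
Mark A: refs=J G, marked=A G I
Mark K: refs=C null, marked=A G I K
Mark J: refs=F, marked=A G I J K
Mark C: refs=K, marked=A C G I J K
Mark F: refs=K B, marked=A C F G I J K
Mark B: refs=K F, marked=A B C F G I J K
Unmarked (collected): D E H

Answer: 1 1 1 0 0 1 1 0 1 1 1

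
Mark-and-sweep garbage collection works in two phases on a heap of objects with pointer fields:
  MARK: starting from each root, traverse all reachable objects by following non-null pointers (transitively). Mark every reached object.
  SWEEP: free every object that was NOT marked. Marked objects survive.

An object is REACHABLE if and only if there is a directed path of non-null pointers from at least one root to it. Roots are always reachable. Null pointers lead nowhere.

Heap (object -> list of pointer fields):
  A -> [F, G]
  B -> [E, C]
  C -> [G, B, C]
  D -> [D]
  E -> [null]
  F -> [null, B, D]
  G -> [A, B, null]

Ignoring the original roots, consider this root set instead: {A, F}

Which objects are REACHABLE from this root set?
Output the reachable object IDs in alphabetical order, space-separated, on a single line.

Roots: A F
Mark A: refs=F G, marked=A
Mark F: refs=null B D, marked=A F
Mark G: refs=A B null, marked=A F G
Mark B: refs=E C, marked=A B F G
Mark D: refs=D, marked=A B D F G
Mark E: refs=null, marked=A B D E F G
Mark C: refs=G B C, marked=A B C D E F G
Unmarked (collected): (none)

Answer: A B C D E F G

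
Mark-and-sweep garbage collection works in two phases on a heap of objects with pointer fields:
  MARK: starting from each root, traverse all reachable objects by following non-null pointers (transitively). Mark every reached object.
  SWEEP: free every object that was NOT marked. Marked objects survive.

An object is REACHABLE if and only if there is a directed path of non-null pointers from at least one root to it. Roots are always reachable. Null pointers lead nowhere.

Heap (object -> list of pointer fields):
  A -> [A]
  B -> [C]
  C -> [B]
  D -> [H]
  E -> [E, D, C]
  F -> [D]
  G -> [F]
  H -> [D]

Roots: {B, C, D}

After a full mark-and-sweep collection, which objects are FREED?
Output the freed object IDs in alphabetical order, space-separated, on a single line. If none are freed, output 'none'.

Roots: B C D
Mark B: refs=C, marked=B
Mark C: refs=B, marked=B C
Mark D: refs=H, marked=B C D
Mark H: refs=D, marked=B C D H
Unmarked (collected): A E F G

Answer: A E F G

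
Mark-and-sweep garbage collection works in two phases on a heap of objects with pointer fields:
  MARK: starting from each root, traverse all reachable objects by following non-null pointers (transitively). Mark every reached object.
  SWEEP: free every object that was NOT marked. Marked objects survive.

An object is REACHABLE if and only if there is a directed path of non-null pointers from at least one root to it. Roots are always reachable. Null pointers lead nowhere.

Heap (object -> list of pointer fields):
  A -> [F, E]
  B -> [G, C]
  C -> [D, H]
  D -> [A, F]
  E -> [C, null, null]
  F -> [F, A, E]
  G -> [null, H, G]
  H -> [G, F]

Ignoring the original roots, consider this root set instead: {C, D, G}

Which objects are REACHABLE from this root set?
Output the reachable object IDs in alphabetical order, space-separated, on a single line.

Answer: A C D E F G H

Derivation:
Roots: C D G
Mark C: refs=D H, marked=C
Mark D: refs=A F, marked=C D
Mark G: refs=null H G, marked=C D G
Mark H: refs=G F, marked=C D G H
Mark A: refs=F E, marked=A C D G H
Mark F: refs=F A E, marked=A C D F G H
Mark E: refs=C null null, marked=A C D E F G H
Unmarked (collected): B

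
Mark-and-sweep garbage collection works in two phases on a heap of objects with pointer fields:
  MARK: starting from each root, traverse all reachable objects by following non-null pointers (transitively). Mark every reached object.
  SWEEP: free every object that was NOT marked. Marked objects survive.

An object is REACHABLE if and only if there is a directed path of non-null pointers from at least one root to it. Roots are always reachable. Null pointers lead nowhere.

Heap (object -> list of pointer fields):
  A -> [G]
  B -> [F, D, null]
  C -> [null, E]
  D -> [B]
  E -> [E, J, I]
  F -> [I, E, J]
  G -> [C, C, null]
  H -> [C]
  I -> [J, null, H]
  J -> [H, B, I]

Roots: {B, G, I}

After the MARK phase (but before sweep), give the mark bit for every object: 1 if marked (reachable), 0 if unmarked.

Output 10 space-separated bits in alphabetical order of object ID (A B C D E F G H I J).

Answer: 0 1 1 1 1 1 1 1 1 1

Derivation:
Roots: B G I
Mark B: refs=F D null, marked=B
Mark G: refs=C C null, marked=B G
Mark I: refs=J null H, marked=B G I
Mark F: refs=I E J, marked=B F G I
Mark D: refs=B, marked=B D F G I
Mark C: refs=null E, marked=B C D F G I
Mark J: refs=H B I, marked=B C D F G I J
Mark H: refs=C, marked=B C D F G H I J
Mark E: refs=E J I, marked=B C D E F G H I J
Unmarked (collected): A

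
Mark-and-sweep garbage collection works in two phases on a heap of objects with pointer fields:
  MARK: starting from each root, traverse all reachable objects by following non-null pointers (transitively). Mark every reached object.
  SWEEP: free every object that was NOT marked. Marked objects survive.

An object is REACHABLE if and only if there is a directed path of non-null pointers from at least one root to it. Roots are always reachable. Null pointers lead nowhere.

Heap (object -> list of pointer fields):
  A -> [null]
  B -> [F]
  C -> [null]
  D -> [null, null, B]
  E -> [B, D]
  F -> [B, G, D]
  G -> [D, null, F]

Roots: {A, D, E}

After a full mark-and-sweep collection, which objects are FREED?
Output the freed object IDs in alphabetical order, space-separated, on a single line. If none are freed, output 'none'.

Answer: C

Derivation:
Roots: A D E
Mark A: refs=null, marked=A
Mark D: refs=null null B, marked=A D
Mark E: refs=B D, marked=A D E
Mark B: refs=F, marked=A B D E
Mark F: refs=B G D, marked=A B D E F
Mark G: refs=D null F, marked=A B D E F G
Unmarked (collected): C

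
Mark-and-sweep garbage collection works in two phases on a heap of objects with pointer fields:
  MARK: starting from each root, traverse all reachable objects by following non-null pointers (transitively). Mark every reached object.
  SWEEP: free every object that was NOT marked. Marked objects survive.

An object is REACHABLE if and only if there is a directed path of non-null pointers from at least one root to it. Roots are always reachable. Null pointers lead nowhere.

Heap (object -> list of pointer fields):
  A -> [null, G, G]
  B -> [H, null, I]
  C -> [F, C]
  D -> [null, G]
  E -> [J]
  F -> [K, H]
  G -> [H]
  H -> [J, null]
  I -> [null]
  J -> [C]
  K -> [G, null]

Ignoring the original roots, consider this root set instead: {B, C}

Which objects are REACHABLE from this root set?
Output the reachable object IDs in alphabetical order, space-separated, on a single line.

Answer: B C F G H I J K

Derivation:
Roots: B C
Mark B: refs=H null I, marked=B
Mark C: refs=F C, marked=B C
Mark H: refs=J null, marked=B C H
Mark I: refs=null, marked=B C H I
Mark F: refs=K H, marked=B C F H I
Mark J: refs=C, marked=B C F H I J
Mark K: refs=G null, marked=B C F H I J K
Mark G: refs=H, marked=B C F G H I J K
Unmarked (collected): A D E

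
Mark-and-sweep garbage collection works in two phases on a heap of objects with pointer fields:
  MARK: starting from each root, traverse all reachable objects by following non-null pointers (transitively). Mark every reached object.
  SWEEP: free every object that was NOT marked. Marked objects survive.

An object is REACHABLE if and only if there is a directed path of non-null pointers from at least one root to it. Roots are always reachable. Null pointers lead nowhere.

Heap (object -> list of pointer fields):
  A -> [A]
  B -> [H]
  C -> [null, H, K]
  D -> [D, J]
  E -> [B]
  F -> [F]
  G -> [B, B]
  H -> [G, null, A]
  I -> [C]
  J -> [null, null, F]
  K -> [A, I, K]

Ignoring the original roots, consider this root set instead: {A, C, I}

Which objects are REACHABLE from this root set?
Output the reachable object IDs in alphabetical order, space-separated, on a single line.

Roots: A C I
Mark A: refs=A, marked=A
Mark C: refs=null H K, marked=A C
Mark I: refs=C, marked=A C I
Mark H: refs=G null A, marked=A C H I
Mark K: refs=A I K, marked=A C H I K
Mark G: refs=B B, marked=A C G H I K
Mark B: refs=H, marked=A B C G H I K
Unmarked (collected): D E F J

Answer: A B C G H I K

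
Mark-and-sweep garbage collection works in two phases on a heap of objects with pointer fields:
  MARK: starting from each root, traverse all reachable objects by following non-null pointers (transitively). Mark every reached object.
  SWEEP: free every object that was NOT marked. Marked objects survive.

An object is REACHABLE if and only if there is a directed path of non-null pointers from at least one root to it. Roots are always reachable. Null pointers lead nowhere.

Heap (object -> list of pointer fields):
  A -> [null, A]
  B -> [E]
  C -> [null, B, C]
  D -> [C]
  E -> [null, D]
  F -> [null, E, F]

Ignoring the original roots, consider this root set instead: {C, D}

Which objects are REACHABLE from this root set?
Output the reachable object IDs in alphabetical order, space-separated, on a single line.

Roots: C D
Mark C: refs=null B C, marked=C
Mark D: refs=C, marked=C D
Mark B: refs=E, marked=B C D
Mark E: refs=null D, marked=B C D E
Unmarked (collected): A F

Answer: B C D E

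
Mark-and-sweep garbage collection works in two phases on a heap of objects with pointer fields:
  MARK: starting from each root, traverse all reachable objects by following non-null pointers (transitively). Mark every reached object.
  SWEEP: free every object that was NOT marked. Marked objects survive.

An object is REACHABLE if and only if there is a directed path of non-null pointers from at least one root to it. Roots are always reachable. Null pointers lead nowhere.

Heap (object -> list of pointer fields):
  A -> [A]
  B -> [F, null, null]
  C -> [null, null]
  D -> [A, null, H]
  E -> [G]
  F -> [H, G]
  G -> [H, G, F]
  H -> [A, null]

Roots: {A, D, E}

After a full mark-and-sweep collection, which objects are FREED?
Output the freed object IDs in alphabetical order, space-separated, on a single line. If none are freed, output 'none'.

Answer: B C

Derivation:
Roots: A D E
Mark A: refs=A, marked=A
Mark D: refs=A null H, marked=A D
Mark E: refs=G, marked=A D E
Mark H: refs=A null, marked=A D E H
Mark G: refs=H G F, marked=A D E G H
Mark F: refs=H G, marked=A D E F G H
Unmarked (collected): B C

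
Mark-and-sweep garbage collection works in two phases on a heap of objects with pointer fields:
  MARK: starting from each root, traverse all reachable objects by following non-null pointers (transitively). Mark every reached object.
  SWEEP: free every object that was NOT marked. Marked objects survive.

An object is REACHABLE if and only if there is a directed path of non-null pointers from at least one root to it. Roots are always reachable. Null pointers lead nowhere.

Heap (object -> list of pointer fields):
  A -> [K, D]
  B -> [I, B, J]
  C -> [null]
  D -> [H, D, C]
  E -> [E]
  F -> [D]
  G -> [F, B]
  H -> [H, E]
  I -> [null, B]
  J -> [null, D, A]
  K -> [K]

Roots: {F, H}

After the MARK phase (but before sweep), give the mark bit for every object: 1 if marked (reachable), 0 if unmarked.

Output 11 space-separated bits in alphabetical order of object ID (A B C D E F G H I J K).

Answer: 0 0 1 1 1 1 0 1 0 0 0

Derivation:
Roots: F H
Mark F: refs=D, marked=F
Mark H: refs=H E, marked=F H
Mark D: refs=H D C, marked=D F H
Mark E: refs=E, marked=D E F H
Mark C: refs=null, marked=C D E F H
Unmarked (collected): A B G I J K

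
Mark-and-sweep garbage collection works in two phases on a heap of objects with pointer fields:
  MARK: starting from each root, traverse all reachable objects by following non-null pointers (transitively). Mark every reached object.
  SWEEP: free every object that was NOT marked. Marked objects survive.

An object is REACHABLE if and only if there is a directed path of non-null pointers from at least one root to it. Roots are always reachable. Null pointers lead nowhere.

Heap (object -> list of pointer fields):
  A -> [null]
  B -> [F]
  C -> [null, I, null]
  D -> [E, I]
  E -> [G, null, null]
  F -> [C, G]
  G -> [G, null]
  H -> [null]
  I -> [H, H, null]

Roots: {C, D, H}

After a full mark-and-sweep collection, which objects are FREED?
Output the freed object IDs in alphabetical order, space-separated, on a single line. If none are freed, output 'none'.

Roots: C D H
Mark C: refs=null I null, marked=C
Mark D: refs=E I, marked=C D
Mark H: refs=null, marked=C D H
Mark I: refs=H H null, marked=C D H I
Mark E: refs=G null null, marked=C D E H I
Mark G: refs=G null, marked=C D E G H I
Unmarked (collected): A B F

Answer: A B F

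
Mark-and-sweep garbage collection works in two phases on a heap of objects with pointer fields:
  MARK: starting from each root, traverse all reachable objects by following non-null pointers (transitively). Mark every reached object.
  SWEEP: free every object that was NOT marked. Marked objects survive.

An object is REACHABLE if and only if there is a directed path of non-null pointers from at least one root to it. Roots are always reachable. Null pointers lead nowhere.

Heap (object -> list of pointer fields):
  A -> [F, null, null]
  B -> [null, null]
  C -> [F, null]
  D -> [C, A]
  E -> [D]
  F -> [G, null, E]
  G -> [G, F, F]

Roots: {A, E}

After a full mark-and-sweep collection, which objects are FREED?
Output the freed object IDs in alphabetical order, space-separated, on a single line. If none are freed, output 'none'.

Answer: B

Derivation:
Roots: A E
Mark A: refs=F null null, marked=A
Mark E: refs=D, marked=A E
Mark F: refs=G null E, marked=A E F
Mark D: refs=C A, marked=A D E F
Mark G: refs=G F F, marked=A D E F G
Mark C: refs=F null, marked=A C D E F G
Unmarked (collected): B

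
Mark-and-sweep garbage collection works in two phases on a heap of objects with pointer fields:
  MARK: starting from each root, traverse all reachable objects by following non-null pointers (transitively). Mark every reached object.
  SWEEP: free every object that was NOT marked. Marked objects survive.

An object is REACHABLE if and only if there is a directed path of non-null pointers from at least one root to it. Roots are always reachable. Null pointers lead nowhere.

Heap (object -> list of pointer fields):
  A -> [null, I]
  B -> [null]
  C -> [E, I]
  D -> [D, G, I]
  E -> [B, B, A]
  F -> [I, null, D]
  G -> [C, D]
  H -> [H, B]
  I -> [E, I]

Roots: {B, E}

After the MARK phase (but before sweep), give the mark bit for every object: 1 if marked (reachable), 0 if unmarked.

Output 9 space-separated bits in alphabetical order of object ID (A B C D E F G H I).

Answer: 1 1 0 0 1 0 0 0 1

Derivation:
Roots: B E
Mark B: refs=null, marked=B
Mark E: refs=B B A, marked=B E
Mark A: refs=null I, marked=A B E
Mark I: refs=E I, marked=A B E I
Unmarked (collected): C D F G H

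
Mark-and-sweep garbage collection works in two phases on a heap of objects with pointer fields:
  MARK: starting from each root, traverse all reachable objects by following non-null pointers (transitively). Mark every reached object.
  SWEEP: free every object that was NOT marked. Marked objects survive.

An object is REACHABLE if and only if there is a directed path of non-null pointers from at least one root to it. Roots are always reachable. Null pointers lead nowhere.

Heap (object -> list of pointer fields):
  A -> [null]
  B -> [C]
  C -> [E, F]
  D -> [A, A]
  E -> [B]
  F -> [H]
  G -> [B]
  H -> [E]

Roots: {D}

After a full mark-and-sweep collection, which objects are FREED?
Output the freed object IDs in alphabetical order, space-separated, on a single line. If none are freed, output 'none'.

Roots: D
Mark D: refs=A A, marked=D
Mark A: refs=null, marked=A D
Unmarked (collected): B C E F G H

Answer: B C E F G H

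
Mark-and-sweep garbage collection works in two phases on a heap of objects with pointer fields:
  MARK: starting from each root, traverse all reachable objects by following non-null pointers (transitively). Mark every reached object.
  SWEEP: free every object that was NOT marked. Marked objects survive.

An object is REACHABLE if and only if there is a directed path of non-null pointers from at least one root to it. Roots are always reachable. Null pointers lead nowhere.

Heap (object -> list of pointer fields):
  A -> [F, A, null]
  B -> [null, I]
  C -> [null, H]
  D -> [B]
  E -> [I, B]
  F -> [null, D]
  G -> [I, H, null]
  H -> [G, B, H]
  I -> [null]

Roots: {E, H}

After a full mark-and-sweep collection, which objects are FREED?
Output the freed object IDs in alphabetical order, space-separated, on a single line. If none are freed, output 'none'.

Roots: E H
Mark E: refs=I B, marked=E
Mark H: refs=G B H, marked=E H
Mark I: refs=null, marked=E H I
Mark B: refs=null I, marked=B E H I
Mark G: refs=I H null, marked=B E G H I
Unmarked (collected): A C D F

Answer: A C D F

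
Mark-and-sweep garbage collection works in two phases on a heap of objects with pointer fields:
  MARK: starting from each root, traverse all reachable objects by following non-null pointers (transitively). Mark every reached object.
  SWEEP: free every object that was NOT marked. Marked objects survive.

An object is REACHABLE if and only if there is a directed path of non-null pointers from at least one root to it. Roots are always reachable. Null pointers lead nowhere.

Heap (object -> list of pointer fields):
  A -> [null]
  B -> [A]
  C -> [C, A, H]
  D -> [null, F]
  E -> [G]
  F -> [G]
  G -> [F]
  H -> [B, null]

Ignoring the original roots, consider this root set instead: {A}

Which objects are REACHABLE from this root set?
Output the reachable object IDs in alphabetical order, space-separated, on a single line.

Answer: A

Derivation:
Roots: A
Mark A: refs=null, marked=A
Unmarked (collected): B C D E F G H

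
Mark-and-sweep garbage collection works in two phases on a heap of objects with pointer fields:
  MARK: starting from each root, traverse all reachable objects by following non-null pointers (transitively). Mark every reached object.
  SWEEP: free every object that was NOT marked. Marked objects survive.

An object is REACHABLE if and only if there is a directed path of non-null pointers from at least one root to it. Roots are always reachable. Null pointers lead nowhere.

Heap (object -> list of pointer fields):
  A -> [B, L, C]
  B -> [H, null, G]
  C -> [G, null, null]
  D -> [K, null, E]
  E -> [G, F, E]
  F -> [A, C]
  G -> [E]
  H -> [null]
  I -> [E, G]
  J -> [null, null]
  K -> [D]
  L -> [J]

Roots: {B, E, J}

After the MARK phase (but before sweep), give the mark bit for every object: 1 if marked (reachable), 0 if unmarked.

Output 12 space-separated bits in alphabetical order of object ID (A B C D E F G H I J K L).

Answer: 1 1 1 0 1 1 1 1 0 1 0 1

Derivation:
Roots: B E J
Mark B: refs=H null G, marked=B
Mark E: refs=G F E, marked=B E
Mark J: refs=null null, marked=B E J
Mark H: refs=null, marked=B E H J
Mark G: refs=E, marked=B E G H J
Mark F: refs=A C, marked=B E F G H J
Mark A: refs=B L C, marked=A B E F G H J
Mark C: refs=G null null, marked=A B C E F G H J
Mark L: refs=J, marked=A B C E F G H J L
Unmarked (collected): D I K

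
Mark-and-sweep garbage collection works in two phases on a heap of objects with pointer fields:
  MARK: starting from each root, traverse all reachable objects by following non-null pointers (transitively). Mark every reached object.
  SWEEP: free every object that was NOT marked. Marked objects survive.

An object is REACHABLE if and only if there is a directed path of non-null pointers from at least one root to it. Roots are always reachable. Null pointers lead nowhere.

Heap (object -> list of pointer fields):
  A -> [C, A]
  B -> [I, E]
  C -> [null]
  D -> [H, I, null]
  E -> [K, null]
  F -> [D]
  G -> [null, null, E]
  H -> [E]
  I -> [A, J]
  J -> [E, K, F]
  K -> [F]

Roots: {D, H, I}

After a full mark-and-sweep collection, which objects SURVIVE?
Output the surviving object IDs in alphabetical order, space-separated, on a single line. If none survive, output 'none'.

Answer: A C D E F H I J K

Derivation:
Roots: D H I
Mark D: refs=H I null, marked=D
Mark H: refs=E, marked=D H
Mark I: refs=A J, marked=D H I
Mark E: refs=K null, marked=D E H I
Mark A: refs=C A, marked=A D E H I
Mark J: refs=E K F, marked=A D E H I J
Mark K: refs=F, marked=A D E H I J K
Mark C: refs=null, marked=A C D E H I J K
Mark F: refs=D, marked=A C D E F H I J K
Unmarked (collected): B G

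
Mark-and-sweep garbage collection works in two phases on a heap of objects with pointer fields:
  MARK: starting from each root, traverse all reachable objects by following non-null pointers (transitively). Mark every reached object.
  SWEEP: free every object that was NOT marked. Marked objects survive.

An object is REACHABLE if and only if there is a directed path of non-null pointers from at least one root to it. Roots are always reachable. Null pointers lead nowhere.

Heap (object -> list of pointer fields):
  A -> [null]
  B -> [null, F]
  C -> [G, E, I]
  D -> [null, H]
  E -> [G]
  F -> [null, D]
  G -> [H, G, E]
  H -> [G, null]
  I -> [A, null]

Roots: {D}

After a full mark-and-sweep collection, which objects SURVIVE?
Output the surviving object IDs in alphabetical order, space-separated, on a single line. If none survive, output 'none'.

Roots: D
Mark D: refs=null H, marked=D
Mark H: refs=G null, marked=D H
Mark G: refs=H G E, marked=D G H
Mark E: refs=G, marked=D E G H
Unmarked (collected): A B C F I

Answer: D E G H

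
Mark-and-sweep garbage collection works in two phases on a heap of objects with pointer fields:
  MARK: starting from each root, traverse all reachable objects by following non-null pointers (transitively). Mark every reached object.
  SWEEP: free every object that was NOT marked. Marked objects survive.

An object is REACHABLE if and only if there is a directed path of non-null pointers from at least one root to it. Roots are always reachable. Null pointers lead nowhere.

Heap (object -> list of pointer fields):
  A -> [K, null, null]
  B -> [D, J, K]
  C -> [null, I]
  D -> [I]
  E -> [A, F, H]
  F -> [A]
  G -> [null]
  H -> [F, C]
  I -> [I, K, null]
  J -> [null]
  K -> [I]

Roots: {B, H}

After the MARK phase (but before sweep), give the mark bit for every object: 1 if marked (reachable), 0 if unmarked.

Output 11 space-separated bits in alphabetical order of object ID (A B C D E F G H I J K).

Answer: 1 1 1 1 0 1 0 1 1 1 1

Derivation:
Roots: B H
Mark B: refs=D J K, marked=B
Mark H: refs=F C, marked=B H
Mark D: refs=I, marked=B D H
Mark J: refs=null, marked=B D H J
Mark K: refs=I, marked=B D H J K
Mark F: refs=A, marked=B D F H J K
Mark C: refs=null I, marked=B C D F H J K
Mark I: refs=I K null, marked=B C D F H I J K
Mark A: refs=K null null, marked=A B C D F H I J K
Unmarked (collected): E G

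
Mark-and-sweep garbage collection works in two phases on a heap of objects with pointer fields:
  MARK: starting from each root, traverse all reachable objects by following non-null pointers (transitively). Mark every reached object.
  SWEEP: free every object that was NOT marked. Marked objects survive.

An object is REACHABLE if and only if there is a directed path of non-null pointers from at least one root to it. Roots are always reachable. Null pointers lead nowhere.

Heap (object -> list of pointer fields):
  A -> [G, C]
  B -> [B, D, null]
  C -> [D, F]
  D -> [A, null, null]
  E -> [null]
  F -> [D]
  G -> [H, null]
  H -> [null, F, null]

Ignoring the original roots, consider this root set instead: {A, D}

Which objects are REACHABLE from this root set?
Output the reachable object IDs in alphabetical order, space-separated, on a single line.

Answer: A C D F G H

Derivation:
Roots: A D
Mark A: refs=G C, marked=A
Mark D: refs=A null null, marked=A D
Mark G: refs=H null, marked=A D G
Mark C: refs=D F, marked=A C D G
Mark H: refs=null F null, marked=A C D G H
Mark F: refs=D, marked=A C D F G H
Unmarked (collected): B E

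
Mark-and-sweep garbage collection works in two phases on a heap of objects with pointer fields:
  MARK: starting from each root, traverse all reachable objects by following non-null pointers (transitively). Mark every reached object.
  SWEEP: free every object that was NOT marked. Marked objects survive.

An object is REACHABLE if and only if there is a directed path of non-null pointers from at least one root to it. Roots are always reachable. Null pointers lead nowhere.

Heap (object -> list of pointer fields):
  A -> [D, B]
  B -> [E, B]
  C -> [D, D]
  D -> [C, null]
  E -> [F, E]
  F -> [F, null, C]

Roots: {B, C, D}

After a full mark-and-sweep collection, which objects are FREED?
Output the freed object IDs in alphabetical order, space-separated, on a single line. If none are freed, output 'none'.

Answer: A

Derivation:
Roots: B C D
Mark B: refs=E B, marked=B
Mark C: refs=D D, marked=B C
Mark D: refs=C null, marked=B C D
Mark E: refs=F E, marked=B C D E
Mark F: refs=F null C, marked=B C D E F
Unmarked (collected): A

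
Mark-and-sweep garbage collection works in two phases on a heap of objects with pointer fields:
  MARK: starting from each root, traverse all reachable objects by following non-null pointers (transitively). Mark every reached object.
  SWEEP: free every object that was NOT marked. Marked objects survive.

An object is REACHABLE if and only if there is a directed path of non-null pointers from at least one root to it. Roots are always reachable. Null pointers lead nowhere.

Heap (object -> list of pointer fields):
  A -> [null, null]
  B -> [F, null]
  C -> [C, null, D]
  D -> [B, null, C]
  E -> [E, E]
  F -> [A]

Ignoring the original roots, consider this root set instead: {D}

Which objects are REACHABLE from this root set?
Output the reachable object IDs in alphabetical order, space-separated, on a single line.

Roots: D
Mark D: refs=B null C, marked=D
Mark B: refs=F null, marked=B D
Mark C: refs=C null D, marked=B C D
Mark F: refs=A, marked=B C D F
Mark A: refs=null null, marked=A B C D F
Unmarked (collected): E

Answer: A B C D F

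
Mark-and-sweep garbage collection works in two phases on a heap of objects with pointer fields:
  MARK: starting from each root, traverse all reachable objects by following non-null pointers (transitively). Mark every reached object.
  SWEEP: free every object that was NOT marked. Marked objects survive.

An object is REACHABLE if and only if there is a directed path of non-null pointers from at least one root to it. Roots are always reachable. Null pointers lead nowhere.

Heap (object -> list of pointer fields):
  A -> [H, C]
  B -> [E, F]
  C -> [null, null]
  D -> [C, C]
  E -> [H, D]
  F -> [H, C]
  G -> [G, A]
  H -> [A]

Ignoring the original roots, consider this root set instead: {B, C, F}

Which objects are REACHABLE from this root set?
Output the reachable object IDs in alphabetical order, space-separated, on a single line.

Answer: A B C D E F H

Derivation:
Roots: B C F
Mark B: refs=E F, marked=B
Mark C: refs=null null, marked=B C
Mark F: refs=H C, marked=B C F
Mark E: refs=H D, marked=B C E F
Mark H: refs=A, marked=B C E F H
Mark D: refs=C C, marked=B C D E F H
Mark A: refs=H C, marked=A B C D E F H
Unmarked (collected): G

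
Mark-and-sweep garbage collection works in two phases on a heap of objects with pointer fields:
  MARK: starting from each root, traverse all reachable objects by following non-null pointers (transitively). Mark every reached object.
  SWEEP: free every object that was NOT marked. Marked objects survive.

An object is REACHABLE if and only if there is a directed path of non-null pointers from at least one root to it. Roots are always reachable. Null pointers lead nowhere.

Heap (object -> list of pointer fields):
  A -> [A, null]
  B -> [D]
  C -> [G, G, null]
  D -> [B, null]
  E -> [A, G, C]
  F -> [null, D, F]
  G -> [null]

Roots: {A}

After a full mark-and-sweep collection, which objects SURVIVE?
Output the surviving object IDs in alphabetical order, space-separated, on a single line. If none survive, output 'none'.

Answer: A

Derivation:
Roots: A
Mark A: refs=A null, marked=A
Unmarked (collected): B C D E F G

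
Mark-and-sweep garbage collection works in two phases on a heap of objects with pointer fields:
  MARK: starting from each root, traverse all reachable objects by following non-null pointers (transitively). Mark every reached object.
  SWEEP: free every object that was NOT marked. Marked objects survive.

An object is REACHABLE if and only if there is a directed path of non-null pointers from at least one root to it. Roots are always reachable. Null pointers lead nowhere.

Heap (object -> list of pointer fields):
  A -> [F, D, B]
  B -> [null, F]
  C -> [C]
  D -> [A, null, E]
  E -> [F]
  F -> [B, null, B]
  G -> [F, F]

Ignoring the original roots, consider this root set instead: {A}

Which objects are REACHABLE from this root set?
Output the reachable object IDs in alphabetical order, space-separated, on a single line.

Roots: A
Mark A: refs=F D B, marked=A
Mark F: refs=B null B, marked=A F
Mark D: refs=A null E, marked=A D F
Mark B: refs=null F, marked=A B D F
Mark E: refs=F, marked=A B D E F
Unmarked (collected): C G

Answer: A B D E F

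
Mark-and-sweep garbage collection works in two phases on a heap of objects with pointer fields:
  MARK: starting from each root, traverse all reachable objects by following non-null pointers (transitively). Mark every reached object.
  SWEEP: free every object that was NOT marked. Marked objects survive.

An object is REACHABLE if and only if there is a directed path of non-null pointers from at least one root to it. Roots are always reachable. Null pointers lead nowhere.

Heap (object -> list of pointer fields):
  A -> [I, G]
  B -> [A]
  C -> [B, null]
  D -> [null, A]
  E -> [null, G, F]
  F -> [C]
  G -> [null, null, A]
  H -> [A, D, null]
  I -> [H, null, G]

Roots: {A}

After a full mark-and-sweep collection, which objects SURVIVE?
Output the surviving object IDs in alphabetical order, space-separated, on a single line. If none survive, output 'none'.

Answer: A D G H I

Derivation:
Roots: A
Mark A: refs=I G, marked=A
Mark I: refs=H null G, marked=A I
Mark G: refs=null null A, marked=A G I
Mark H: refs=A D null, marked=A G H I
Mark D: refs=null A, marked=A D G H I
Unmarked (collected): B C E F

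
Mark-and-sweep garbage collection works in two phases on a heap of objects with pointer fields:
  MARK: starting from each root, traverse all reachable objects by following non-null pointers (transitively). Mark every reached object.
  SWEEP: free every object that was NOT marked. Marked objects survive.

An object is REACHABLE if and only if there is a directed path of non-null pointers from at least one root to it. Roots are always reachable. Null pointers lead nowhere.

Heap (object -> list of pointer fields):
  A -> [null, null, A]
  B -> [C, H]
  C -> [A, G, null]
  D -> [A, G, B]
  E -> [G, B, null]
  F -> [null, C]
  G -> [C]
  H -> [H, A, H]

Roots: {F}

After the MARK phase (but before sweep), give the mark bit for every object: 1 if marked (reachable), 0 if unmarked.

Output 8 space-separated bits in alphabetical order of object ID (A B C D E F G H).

Roots: F
Mark F: refs=null C, marked=F
Mark C: refs=A G null, marked=C F
Mark A: refs=null null A, marked=A C F
Mark G: refs=C, marked=A C F G
Unmarked (collected): B D E H

Answer: 1 0 1 0 0 1 1 0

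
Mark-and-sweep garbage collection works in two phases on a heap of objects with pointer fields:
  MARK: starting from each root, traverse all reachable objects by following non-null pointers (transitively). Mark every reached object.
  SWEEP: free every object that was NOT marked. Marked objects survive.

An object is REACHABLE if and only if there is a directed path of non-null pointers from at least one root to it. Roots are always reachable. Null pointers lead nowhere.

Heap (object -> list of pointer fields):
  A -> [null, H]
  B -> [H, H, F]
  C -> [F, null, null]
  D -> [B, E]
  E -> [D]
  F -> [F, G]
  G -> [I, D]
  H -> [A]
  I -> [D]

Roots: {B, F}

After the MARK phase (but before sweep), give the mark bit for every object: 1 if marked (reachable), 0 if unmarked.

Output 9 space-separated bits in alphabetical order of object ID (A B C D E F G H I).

Roots: B F
Mark B: refs=H H F, marked=B
Mark F: refs=F G, marked=B F
Mark H: refs=A, marked=B F H
Mark G: refs=I D, marked=B F G H
Mark A: refs=null H, marked=A B F G H
Mark I: refs=D, marked=A B F G H I
Mark D: refs=B E, marked=A B D F G H I
Mark E: refs=D, marked=A B D E F G H I
Unmarked (collected): C

Answer: 1 1 0 1 1 1 1 1 1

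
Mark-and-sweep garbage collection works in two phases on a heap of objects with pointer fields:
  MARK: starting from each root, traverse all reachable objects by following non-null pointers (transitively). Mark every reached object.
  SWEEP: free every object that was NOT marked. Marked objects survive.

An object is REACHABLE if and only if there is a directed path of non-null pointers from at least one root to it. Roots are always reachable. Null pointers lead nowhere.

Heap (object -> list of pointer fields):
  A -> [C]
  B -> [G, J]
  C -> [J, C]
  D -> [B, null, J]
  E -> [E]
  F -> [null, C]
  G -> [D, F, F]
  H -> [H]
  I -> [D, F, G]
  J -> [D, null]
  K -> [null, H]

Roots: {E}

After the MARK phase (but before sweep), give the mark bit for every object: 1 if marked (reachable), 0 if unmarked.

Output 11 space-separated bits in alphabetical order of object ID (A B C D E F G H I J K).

Answer: 0 0 0 0 1 0 0 0 0 0 0

Derivation:
Roots: E
Mark E: refs=E, marked=E
Unmarked (collected): A B C D F G H I J K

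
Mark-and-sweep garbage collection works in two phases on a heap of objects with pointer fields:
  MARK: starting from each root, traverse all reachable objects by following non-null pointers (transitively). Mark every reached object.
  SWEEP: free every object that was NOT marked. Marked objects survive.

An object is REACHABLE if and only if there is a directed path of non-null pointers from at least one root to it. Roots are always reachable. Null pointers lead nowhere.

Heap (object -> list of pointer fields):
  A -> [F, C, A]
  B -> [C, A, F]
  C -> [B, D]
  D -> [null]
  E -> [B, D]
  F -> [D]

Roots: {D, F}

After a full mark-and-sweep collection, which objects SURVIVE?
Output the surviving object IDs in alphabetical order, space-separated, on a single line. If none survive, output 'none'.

Roots: D F
Mark D: refs=null, marked=D
Mark F: refs=D, marked=D F
Unmarked (collected): A B C E

Answer: D F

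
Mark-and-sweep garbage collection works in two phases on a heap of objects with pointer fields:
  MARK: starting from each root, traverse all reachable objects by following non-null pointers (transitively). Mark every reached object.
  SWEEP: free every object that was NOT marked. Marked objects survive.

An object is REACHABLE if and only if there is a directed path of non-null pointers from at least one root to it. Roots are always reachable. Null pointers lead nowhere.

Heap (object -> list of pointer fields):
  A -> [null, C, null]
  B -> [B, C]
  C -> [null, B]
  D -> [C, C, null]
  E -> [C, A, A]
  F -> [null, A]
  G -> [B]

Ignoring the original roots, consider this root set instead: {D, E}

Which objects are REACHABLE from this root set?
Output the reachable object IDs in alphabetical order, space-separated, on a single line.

Roots: D E
Mark D: refs=C C null, marked=D
Mark E: refs=C A A, marked=D E
Mark C: refs=null B, marked=C D E
Mark A: refs=null C null, marked=A C D E
Mark B: refs=B C, marked=A B C D E
Unmarked (collected): F G

Answer: A B C D E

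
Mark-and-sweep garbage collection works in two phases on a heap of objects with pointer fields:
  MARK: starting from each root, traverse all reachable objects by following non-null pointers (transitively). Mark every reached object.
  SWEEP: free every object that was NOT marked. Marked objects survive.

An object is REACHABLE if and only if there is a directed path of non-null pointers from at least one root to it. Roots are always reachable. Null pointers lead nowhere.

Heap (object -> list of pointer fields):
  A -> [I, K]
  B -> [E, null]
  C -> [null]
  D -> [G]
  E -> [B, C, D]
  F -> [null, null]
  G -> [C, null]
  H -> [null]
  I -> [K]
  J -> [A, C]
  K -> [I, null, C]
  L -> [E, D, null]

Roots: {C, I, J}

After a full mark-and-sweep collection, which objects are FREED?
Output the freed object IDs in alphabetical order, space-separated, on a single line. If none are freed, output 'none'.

Answer: B D E F G H L

Derivation:
Roots: C I J
Mark C: refs=null, marked=C
Mark I: refs=K, marked=C I
Mark J: refs=A C, marked=C I J
Mark K: refs=I null C, marked=C I J K
Mark A: refs=I K, marked=A C I J K
Unmarked (collected): B D E F G H L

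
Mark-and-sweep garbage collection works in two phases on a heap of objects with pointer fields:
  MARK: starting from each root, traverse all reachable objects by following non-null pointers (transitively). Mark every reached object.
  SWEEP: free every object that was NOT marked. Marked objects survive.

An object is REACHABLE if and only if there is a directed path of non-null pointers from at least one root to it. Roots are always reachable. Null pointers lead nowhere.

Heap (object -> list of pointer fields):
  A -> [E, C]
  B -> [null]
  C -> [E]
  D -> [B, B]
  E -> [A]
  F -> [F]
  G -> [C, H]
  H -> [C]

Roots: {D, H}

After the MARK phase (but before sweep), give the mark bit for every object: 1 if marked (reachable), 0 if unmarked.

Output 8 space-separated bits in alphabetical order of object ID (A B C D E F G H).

Roots: D H
Mark D: refs=B B, marked=D
Mark H: refs=C, marked=D H
Mark B: refs=null, marked=B D H
Mark C: refs=E, marked=B C D H
Mark E: refs=A, marked=B C D E H
Mark A: refs=E C, marked=A B C D E H
Unmarked (collected): F G

Answer: 1 1 1 1 1 0 0 1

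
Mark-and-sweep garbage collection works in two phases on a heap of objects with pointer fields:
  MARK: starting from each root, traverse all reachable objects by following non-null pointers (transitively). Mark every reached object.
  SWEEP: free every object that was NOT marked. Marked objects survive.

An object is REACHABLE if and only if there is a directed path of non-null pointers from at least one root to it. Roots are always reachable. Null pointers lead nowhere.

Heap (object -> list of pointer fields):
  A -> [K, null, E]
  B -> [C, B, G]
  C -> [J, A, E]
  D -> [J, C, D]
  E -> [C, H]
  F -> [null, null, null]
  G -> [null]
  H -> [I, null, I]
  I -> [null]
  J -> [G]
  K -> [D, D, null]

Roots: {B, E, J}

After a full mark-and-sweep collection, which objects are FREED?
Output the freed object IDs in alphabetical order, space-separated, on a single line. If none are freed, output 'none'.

Answer: F

Derivation:
Roots: B E J
Mark B: refs=C B G, marked=B
Mark E: refs=C H, marked=B E
Mark J: refs=G, marked=B E J
Mark C: refs=J A E, marked=B C E J
Mark G: refs=null, marked=B C E G J
Mark H: refs=I null I, marked=B C E G H J
Mark A: refs=K null E, marked=A B C E G H J
Mark I: refs=null, marked=A B C E G H I J
Mark K: refs=D D null, marked=A B C E G H I J K
Mark D: refs=J C D, marked=A B C D E G H I J K
Unmarked (collected): F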